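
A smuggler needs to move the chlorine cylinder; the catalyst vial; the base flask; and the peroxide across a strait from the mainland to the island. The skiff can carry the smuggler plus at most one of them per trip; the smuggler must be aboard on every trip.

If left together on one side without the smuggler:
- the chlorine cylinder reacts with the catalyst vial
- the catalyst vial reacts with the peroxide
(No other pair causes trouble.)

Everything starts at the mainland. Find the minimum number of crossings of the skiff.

9

Counting alone: the smuggler can take at most 1 across per trip to the island, so moving all 4 needs at least 4 loaded trips out, with a return between consecutive ones — at least 7 crossings.
The safety rule pushes this higher. Following every safe sequence of crossings, the most of the 4 that can be at the island as the skiff arrives there on crossing 7 is 3 — never all 4.
So no plan with fewer than 9 crossings exists, and this one achieves 9:
1. Smuggler goes to the island with the catalyst vial.  [the mainland: the base flask, the chlorine cylinder, the peroxide | the island: the catalyst vial]
2. Smuggler goes back to the mainland alone.  [the mainland: the base flask, the chlorine cylinder, the peroxide | the island: the catalyst vial]
3. Smuggler goes to the island with the chlorine cylinder.  [the mainland: the base flask, the peroxide | the island: the catalyst vial, the chlorine cylinder]
4. Smuggler goes back to the mainland with the catalyst vial.  [the mainland: the base flask, the catalyst vial, the peroxide | the island: the chlorine cylinder]
5. Smuggler goes to the island with the peroxide.  [the mainland: the base flask, the catalyst vial | the island: the chlorine cylinder, the peroxide]
6. Smuggler goes back to the mainland alone.  [the mainland: the base flask, the catalyst vial | the island: the chlorine cylinder, the peroxide]
7. Smuggler goes to the island with the base flask.  [the mainland: the catalyst vial | the island: the base flask, the chlorine cylinder, the peroxide]
8. Smuggler goes back to the mainland alone.  [the mainland: the catalyst vial | the island: the base flask, the chlorine cylinder, the peroxide]
9. Smuggler goes to the island with the catalyst vial.  [the mainland: — | the island: the base flask, the catalyst vial, the chlorine cylinder, the peroxide]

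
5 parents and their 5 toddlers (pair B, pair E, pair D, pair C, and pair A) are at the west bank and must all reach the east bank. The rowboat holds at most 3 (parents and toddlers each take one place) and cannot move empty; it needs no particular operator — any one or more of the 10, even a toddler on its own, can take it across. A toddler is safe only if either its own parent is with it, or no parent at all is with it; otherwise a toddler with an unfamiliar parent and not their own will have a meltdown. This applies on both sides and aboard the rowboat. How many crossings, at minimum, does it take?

11

Counting alone: each trip to the east bank takes at most 3 across and each return brings at least 1 back, so after t trips out (and t−1 returns) at most 3t − (t−1) of the 10 are across; that first reaches 10 at t = 5, so at least 9 crossings are needed.
The safety rule pushes this higher. Following every safe sequence of crossings, the most of the 10 that can be at the east bank as the rowboat arrives there on crossing 9 is 9 — never all 10.
So no plan with fewer than 11 crossings exists, and this one achieves 11:
1. parent B and toddler B cross → the east bank.
2. parent B crosses ← the west bank.
3. toddler C, toddler D, and toddler E cross → the east bank.
4. toddler B crosses ← the west bank.
5. parent C, parent D, and parent E cross → the east bank.
6. parent E and toddler E cross ← the west bank.
7. parent A, parent B, and parent E cross → the east bank.
8. toddler D crosses ← the west bank.
9. toddler B and toddler E cross → the east bank.
10. toddler B crosses ← the west bank.
11. toddler A, toddler B, and toddler D cross → the east bank.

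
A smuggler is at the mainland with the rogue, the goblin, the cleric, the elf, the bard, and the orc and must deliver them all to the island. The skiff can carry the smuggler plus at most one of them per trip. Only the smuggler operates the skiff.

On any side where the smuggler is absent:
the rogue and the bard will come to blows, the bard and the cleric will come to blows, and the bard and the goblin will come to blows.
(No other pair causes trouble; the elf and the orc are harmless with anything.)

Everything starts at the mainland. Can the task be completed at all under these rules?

No

Following every safe sequence of crossings from the start, the most of the 6 that can be at the island as the skiff arrives there on crossings 1, 3, 5, 7 is 1, 2, 3, 4 respectively; the best ever achieved is 4 of 6.
From crossing 9 on, no configuration arises that was not already reachable earlier: only 36 distinct safe configurations (who is on which side, and where the skiff is) can ever be reached, none of them has everyone across, and every continuation just revisits them. So no valid plan exists.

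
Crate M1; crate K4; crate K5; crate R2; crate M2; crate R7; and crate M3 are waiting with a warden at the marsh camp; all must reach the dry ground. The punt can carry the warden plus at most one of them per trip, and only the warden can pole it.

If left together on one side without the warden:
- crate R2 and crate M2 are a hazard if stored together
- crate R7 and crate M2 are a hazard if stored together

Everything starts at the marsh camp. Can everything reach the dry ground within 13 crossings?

No

Counting alone: the warden can take at most 1 across per trip to the dry ground, so moving all 7 needs at least 7 loaded trips out, with a return between consecutive ones — at least 13 crossings.
The safety rule pushes this higher. Following every safe sequence of crossings, the most of the 7 that can be at the dry ground as the punt arrives there on crossing 13 is 6 — never all 7.
So the move cannot be finished within 13 crossings. (The shortest complete plan takes 15:)
1. Warden goes to the dry ground with crate M2.
2. Warden goes back to the marsh camp alone.
3. Warden goes to the dry ground with crate M1.
4. Warden goes back to the marsh camp alone.
5. Warden goes to the dry ground with crate K4.
6. Warden goes back to the marsh camp alone.
7. Warden goes to the dry ground with crate K5.
8. Warden goes back to the marsh camp alone.
9. Warden goes to the dry ground with crate R2.
10. Warden goes back to the marsh camp with crate M2.
11. Warden goes to the dry ground with crate R7.
12. Warden goes back to the marsh camp alone.
13. Warden goes to the dry ground with crate M3.
14. Warden goes back to the marsh camp alone.
15. Warden goes to the dry ground with crate M2.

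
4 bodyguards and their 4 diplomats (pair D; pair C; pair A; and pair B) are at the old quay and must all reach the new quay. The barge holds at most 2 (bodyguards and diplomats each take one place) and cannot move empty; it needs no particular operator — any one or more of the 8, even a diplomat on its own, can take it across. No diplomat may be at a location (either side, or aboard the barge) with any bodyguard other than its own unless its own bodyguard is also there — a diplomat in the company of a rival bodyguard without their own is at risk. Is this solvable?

No

Following every safe sequence of crossings from the start, the most of the 8 that can be at the new quay as the barge arrives there on crossings 1, 3, 5 is 2, 3, 4 respectively; the best ever achieved is 4 of 8.
From crossing 7 on, no configuration arises that was not already reachable earlier: only 44 distinct safe configurations (who is on which side, and where the barge is) can ever be reached, none of them has everyone across, and every continuation just revisits them. So no valid plan exists.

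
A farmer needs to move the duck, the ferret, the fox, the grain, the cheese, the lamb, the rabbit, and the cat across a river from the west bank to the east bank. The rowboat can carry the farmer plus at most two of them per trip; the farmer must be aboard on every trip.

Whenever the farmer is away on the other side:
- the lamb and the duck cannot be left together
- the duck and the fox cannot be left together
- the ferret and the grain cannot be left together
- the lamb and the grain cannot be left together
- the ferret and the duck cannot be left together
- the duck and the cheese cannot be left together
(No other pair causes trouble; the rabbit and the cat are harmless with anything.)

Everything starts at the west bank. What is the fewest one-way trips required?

Counting alone: the farmer can take at most 2 across per trip to the east bank, so moving all 8 needs at least 4 loaded trips out, with a return between consecutive ones — at least 7 crossings.
The safety rule pushes this higher. Following every safe sequence of crossings, the most of the 8 that can be at the east bank as the rowboat arrives there on crossing 7 is 7 — never all 8.
So no plan with fewer than 9 crossings exists, and this one achieves 9:
1. Farmer goes to the east bank with the duck and the grain.  [the west bank: the cat, the cheese, the ferret, the fox, the lamb, the rabbit | the east bank: the duck, the grain]
2. Farmer goes back to the west bank alone.  [the west bank: the cat, the cheese, the ferret, the fox, the lamb, the rabbit | the east bank: the duck, the grain]
3. Farmer goes to the east bank with the ferret and the fox.  [the west bank: the cat, the cheese, the lamb, the rabbit | the east bank: the duck, the ferret, the fox, the grain]
4. Farmer goes back to the west bank with the duck and the grain.  [the west bank: the cat, the cheese, the duck, the grain, the lamb, the rabbit | the east bank: the ferret, the fox]
5. Farmer goes to the east bank with the cheese and the lamb.  [the west bank: the cat, the duck, the grain, the rabbit | the east bank: the cheese, the ferret, the fox, the lamb]
6. Farmer goes back to the west bank alone.  [the west bank: the cat, the duck, the grain, the rabbit | the east bank: the cheese, the ferret, the fox, the lamb]
7. Farmer goes to the east bank with the cat and the rabbit.  [the west bank: the duck, the grain | the east bank: the cat, the cheese, the ferret, the fox, the lamb, the rabbit]
8. Farmer goes back to the west bank alone.  [the west bank: the duck, the grain | the east bank: the cat, the cheese, the ferret, the fox, the lamb, the rabbit]
9. Farmer goes to the east bank with the duck and the grain.  [the west bank: — | the east bank: the cat, the cheese, the duck, the ferret, the fox, the grain, the lamb, the rabbit]

9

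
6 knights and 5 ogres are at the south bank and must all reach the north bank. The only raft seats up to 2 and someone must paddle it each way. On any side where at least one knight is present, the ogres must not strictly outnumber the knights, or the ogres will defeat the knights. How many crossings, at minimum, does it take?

19

Counting alone: each trip to the north bank takes at most 2 across and each return brings at least 1 back, so after t trips out (and t−1 returns) at most 2t − (t−1) of the 11 are across; that first reaches 11 at t = 10, so at least 19 crossings are needed.
The plan below uses exactly 19 crossings, so it is optimal:
1. 2 ogres → the north bank.  (the south bank: 6K 3O; the north bank: 0K 2O)
2. 1 ogre ← the south bank.  (the south bank: 6K 4O; the north bank: 0K 1O)
3. 2 ogres → the north bank.  (the south bank: 6K 2O; the north bank: 0K 3O)
4. 1 ogre ← the south bank.  (the south bank: 6K 3O; the north bank: 0K 2O)
5. 2 knights → the north bank.  (the south bank: 4K 3O; the north bank: 2K 2O)
6. 1 ogre ← the south bank.  (the south bank: 4K 4O; the north bank: 2K 1O)
7. 1 knight and 1 ogre → the north bank.  (the south bank: 3K 3O; the north bank: 3K 2O)
8. 1 knight ← the south bank.  (the south bank: 4K 3O; the north bank: 2K 2O)
9. 1 knight and 1 ogre → the north bank.  (the south bank: 3K 2O; the north bank: 3K 3O)
10. 1 ogre ← the south bank.  (the south bank: 3K 3O; the north bank: 3K 2O)
11. 1 knight and 1 ogre → the north bank.  (the south bank: 2K 2O; the north bank: 4K 3O)
12. 1 knight ← the south bank.  (the south bank: 3K 2O; the north bank: 3K 3O)
13. 1 knight and 1 ogre → the north bank.  (the south bank: 2K 1O; the north bank: 4K 4O)
14. 1 ogre ← the south bank.  (the south bank: 2K 2O; the north bank: 4K 3O)
15. 1 knight and 1 ogre → the north bank.  (the south bank: 1K 1O; the north bank: 5K 4O)
16. 1 knight ← the south bank.  (the south bank: 2K 1O; the north bank: 4K 4O)
17. 1 knight and 1 ogre → the north bank.  (the south bank: 1K 0O; the north bank: 5K 5O)
18. 1 ogre ← the south bank.  (the south bank: 1K 1O; the north bank: 5K 4O)
19. 1 knight and 1 ogre → the north bank.  (the south bank: 0K 0O; the north bank: 6K 5O)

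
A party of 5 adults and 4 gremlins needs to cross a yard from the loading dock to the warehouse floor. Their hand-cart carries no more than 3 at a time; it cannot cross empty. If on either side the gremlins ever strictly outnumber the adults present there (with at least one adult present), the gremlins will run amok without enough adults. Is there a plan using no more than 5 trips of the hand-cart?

No

Counting alone: each trip to the warehouse floor takes at most 3 across and each return brings at least 1 back, so after t trips out (and t−1 returns) at most 3t − (t−1) of the 9 are across; that first reaches 9 at t = 4, so at least 7 crossings are needed.
Since 5 < 7, 5 crossings cannot be enough. (The shortest complete plan in fact takes 7:)
1. 3 gremlins → the warehouse floor.  (the loading dock: 5A 1G; the warehouse floor: 0A 3G)
2. 1 gremlin ← the loading dock.  (the loading dock: 5A 2G; the warehouse floor: 0A 2G)
3. 3 adults → the warehouse floor.  (the loading dock: 2A 2G; the warehouse floor: 3A 2G)
4. 1 adult ← the loading dock.  (the loading dock: 3A 2G; the warehouse floor: 2A 2G)
5. 2 adults and 1 gremlin → the warehouse floor.  (the loading dock: 1A 1G; the warehouse floor: 4A 3G)
6. 1 adult ← the loading dock.  (the loading dock: 2A 1G; the warehouse floor: 3A 3G)
7. 2 adults and 1 gremlin → the warehouse floor.  (the loading dock: 0A 0G; the warehouse floor: 5A 4G)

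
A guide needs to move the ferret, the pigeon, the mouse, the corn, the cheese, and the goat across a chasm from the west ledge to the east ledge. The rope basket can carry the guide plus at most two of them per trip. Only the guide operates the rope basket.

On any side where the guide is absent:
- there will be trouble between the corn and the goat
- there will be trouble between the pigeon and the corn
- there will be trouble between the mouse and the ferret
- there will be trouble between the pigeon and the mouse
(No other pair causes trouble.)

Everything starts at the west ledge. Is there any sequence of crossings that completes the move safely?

Yes

1. Guide goes to the east ledge with the corn and the mouse.  [the west ledge: the cheese, the ferret, the goat, the pigeon | the east ledge: the corn, the mouse]
2. Guide goes back to the west ledge alone.  [the west ledge: the cheese, the ferret, the goat, the pigeon | the east ledge: the corn, the mouse]
3. Guide goes to the east ledge with the ferret and the pigeon.  [the west ledge: the cheese, the goat | the east ledge: the corn, the ferret, the mouse, the pigeon]
4. Guide goes back to the west ledge with the corn and the mouse.  [the west ledge: the cheese, the corn, the goat, the mouse | the east ledge: the ferret, the pigeon]
5. Guide goes to the east ledge with the cheese and the goat.  [the west ledge: the corn, the mouse | the east ledge: the cheese, the ferret, the goat, the pigeon]
6. Guide goes back to the west ledge alone.  [the west ledge: the corn, the mouse | the east ledge: the cheese, the ferret, the goat, the pigeon]
7. Guide goes to the east ledge with the corn and the mouse.  [the west ledge: — | the east ledge: the cheese, the corn, the ferret, the goat, the mouse, the pigeon]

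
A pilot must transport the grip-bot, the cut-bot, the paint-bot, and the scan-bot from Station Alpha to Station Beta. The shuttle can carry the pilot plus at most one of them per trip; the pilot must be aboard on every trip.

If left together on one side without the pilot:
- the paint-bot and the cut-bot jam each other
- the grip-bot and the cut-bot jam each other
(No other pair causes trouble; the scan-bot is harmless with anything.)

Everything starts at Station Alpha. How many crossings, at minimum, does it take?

Counting alone: the pilot can take at most 1 across per trip to Station Beta, so moving all 4 needs at least 4 loaded trips out, with a return between consecutive ones — at least 7 crossings.
The safety rule pushes this higher. Following every safe sequence of crossings, the most of the 4 that can be at Station Beta as the shuttle arrives there on crossing 7 is 3 — never all 4.
So no plan with fewer than 9 crossings exists, and this one achieves 9:
1. Pilot goes to Station Beta with the cut-bot.  [Station Alpha: the grip-bot, the paint-bot, the scan-bot | Station Beta: the cut-bot]
2. Pilot goes back to Station Alpha alone.  [Station Alpha: the grip-bot, the paint-bot, the scan-bot | Station Beta: the cut-bot]
3. Pilot goes to Station Beta with the grip-bot.  [Station Alpha: the paint-bot, the scan-bot | Station Beta: the cut-bot, the grip-bot]
4. Pilot goes back to Station Alpha with the cut-bot.  [Station Alpha: the cut-bot, the paint-bot, the scan-bot | Station Beta: the grip-bot]
5. Pilot goes to Station Beta with the paint-bot.  [Station Alpha: the cut-bot, the scan-bot | Station Beta: the grip-bot, the paint-bot]
6. Pilot goes back to Station Alpha alone.  [Station Alpha: the cut-bot, the scan-bot | Station Beta: the grip-bot, the paint-bot]
7. Pilot goes to Station Beta with the scan-bot.  [Station Alpha: the cut-bot | Station Beta: the grip-bot, the paint-bot, the scan-bot]
8. Pilot goes back to Station Alpha alone.  [Station Alpha: the cut-bot | Station Beta: the grip-bot, the paint-bot, the scan-bot]
9. Pilot goes to Station Beta with the cut-bot.  [Station Alpha: — | Station Beta: the cut-bot, the grip-bot, the paint-bot, the scan-bot]

9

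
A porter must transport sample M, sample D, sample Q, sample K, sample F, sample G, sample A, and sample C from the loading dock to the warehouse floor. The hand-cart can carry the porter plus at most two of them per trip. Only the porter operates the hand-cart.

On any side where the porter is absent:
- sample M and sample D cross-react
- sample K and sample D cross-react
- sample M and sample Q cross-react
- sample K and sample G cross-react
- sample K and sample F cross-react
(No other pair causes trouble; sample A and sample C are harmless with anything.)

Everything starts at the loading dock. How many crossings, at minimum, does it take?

Counting alone: the porter can take at most 2 across per trip to the warehouse floor, so moving all 8 needs at least 4 loaded trips out, with a return between consecutive ones — at least 7 crossings.
The safety rule pushes this higher. Following every safe sequence of crossings, the most of the 8 that can be at the warehouse floor as the hand-cart arrives there on crossing 7 is 7 — never all 8.
So no plan with fewer than 9 crossings exists, and this one achieves 9:
1. Porter goes to the warehouse floor with sample K and sample M.  [the loading dock: sample A, sample C, sample D, sample F, sample G, sample Q | the warehouse floor: sample K, sample M]
2. Porter goes back to the loading dock alone.  [the loading dock: sample A, sample C, sample D, sample F, sample G, sample Q | the warehouse floor: sample K, sample M]
3. Porter goes to the warehouse floor with sample D and sample Q.  [the loading dock: sample A, sample C, sample F, sample G | the warehouse floor: sample D, sample K, sample M, sample Q]
4. Porter goes back to the loading dock with sample K and sample M.  [the loading dock: sample A, sample C, sample F, sample G, sample K, sample M | the warehouse floor: sample D, sample Q]
5. Porter goes to the warehouse floor with sample F and sample G.  [the loading dock: sample A, sample C, sample K, sample M | the warehouse floor: sample D, sample F, sample G, sample Q]
6. Porter goes back to the loading dock alone.  [the loading dock: sample A, sample C, sample K, sample M | the warehouse floor: sample D, sample F, sample G, sample Q]
7. Porter goes to the warehouse floor with sample A and sample C.  [the loading dock: sample K, sample M | the warehouse floor: sample A, sample C, sample D, sample F, sample G, sample Q]
8. Porter goes back to the loading dock alone.  [the loading dock: sample K, sample M | the warehouse floor: sample A, sample C, sample D, sample F, sample G, sample Q]
9. Porter goes to the warehouse floor with sample K and sample M.  [the loading dock: — | the warehouse floor: sample A, sample C, sample D, sample F, sample G, sample K, sample M, sample Q]

9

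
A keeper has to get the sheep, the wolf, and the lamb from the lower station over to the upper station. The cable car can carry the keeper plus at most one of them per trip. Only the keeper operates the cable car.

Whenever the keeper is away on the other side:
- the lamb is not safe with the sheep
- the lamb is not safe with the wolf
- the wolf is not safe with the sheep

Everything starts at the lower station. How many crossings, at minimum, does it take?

Whatever the first load, the items left behind include a forbidden pair without the keeper. No opening move is safe, so no plan exists.

impossible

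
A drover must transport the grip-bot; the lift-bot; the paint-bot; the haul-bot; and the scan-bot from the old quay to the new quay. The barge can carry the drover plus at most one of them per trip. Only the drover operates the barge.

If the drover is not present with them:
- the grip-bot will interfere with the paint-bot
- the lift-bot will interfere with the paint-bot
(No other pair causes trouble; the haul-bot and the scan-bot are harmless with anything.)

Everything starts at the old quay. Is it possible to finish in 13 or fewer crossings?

Yes

Yes — this plan uses 11 crossings (≤ 13):
1. Drover goes to the new quay with the paint-bot.  [the old quay: the grip-bot, the haul-bot, the lift-bot, the scan-bot | the new quay: the paint-bot]
2. Drover goes back to the old quay alone.  [the old quay: the grip-bot, the haul-bot, the lift-bot, the scan-bot | the new quay: the paint-bot]
3. Drover goes to the new quay with the grip-bot.  [the old quay: the haul-bot, the lift-bot, the scan-bot | the new quay: the grip-bot, the paint-bot]
4. Drover goes back to the old quay with the paint-bot.  [the old quay: the haul-bot, the lift-bot, the paint-bot, the scan-bot | the new quay: the grip-bot]
5. Drover goes to the new quay with the lift-bot.  [the old quay: the haul-bot, the paint-bot, the scan-bot | the new quay: the grip-bot, the lift-bot]
6. Drover goes back to the old quay alone.  [the old quay: the haul-bot, the paint-bot, the scan-bot | the new quay: the grip-bot, the lift-bot]
7. Drover goes to the new quay with the haul-bot.  [the old quay: the paint-bot, the scan-bot | the new quay: the grip-bot, the haul-bot, the lift-bot]
8. Drover goes back to the old quay alone.  [the old quay: the paint-bot, the scan-bot | the new quay: the grip-bot, the haul-bot, the lift-bot]
9. Drover goes to the new quay with the scan-bot.  [the old quay: the paint-bot | the new quay: the grip-bot, the haul-bot, the lift-bot, the scan-bot]
10. Drover goes back to the old quay alone.  [the old quay: the paint-bot | the new quay: the grip-bot, the haul-bot, the lift-bot, the scan-bot]
11. Drover goes to the new quay with the paint-bot.  [the old quay: — | the new quay: the grip-bot, the haul-bot, the lift-bot, the paint-bot, the scan-bot]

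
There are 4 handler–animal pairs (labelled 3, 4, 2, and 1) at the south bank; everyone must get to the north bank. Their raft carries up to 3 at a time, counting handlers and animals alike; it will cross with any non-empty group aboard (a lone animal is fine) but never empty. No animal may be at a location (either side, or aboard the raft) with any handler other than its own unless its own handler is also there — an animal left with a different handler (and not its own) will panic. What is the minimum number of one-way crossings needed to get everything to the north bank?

Counting alone: each trip to the north bank takes at most 3 across and each return brings at least 1 back, so after t trips out (and t−1 returns) at most 3t − (t−1) of the 8 are across; that first reaches 8 at t = 4, so at least 7 crossings are needed.
The safety rule pushes this higher. Following every safe sequence of crossings, the most of the 8 that can be at the north bank as the raft arrives there on crossing 7 is 7 — never all 8.
So no plan with fewer than 9 crossings exists, and this one achieves 9:
1. animal 3 and handler 3 cross → the north bank.
2. handler 3 crosses ← the south bank.
3. animal 4, handler 3, and handler 4 cross → the north bank.
4. animal 3 and handler 3 cross ← the south bank.
5. handler 1, handler 2, and handler 3 cross → the north bank.
6. animal 4 crosses ← the south bank.
7. animal 3 and animal 4 cross → the north bank.
8. animal 3 crosses ← the south bank.
9. animal 1, animal 2, and animal 3 cross → the north bank.

9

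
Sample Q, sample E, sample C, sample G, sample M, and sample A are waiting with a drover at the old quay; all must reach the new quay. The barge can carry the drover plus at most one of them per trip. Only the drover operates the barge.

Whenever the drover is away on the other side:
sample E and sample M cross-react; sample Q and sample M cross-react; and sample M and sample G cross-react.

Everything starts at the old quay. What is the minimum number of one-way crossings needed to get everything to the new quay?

Following every safe sequence of crossings from the start, the most of the 6 that can be at the new quay as the barge arrives there on crossings 1, 3, 5, 7 is 1, 2, 3, 4 respectively; the best ever achieved is 4 of 6.
From crossing 9 on, no configuration arises that was not already reachable earlier: only 36 distinct safe configurations (who is on which side, and where the barge is) can ever be reached, none of them has everyone across, and every continuation just revisits them. So no valid plan exists.

impossible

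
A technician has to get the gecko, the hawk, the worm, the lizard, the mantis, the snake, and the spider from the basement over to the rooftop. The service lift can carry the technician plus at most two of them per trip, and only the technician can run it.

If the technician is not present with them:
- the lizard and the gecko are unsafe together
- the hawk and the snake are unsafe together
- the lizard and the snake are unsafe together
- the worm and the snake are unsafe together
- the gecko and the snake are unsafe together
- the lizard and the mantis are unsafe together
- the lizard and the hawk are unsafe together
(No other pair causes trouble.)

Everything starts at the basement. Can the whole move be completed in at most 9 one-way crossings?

Counting alone: the technician can take at most 2 across per trip to the rooftop, so moving all 7 needs at least 4 loaded trips out, with a return between consecutive ones — at least 7 crossings.
The safety rule pushes this higher. Following every safe sequence of crossings, the most of the 7 that can be at the rooftop as the service lift arrives there on crossings 7, 9 is 5, 6 respectively — never all 7.
So the move cannot be finished within 9 crossings. (The shortest complete plan takes 11:)
1. Technician goes to the rooftop with the lizard and the snake.
2. Technician goes back to the basement with the lizard.
3. Technician goes to the rooftop with the lizard and the worm.
4. Technician goes back to the basement with the snake.
5. Technician goes to the rooftop with the gecko and the hawk.
6. Technician goes back to the basement with the lizard.
7. Technician goes to the rooftop with the lizard and the mantis.
8. Technician goes back to the basement with the lizard.
9. Technician goes to the rooftop with the lizard and the spider.
10. Technician goes back to the basement with the lizard.
11. Technician goes to the rooftop with the lizard and the snake.

No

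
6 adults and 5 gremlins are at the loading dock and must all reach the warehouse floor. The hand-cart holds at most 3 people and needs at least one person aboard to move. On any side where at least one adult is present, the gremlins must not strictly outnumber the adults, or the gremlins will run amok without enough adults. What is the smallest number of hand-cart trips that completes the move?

9

Counting alone: each trip to the warehouse floor takes at most 3 across and each return brings at least 1 back, so after t trips out (and t−1 returns) at most 3t − (t−1) of the 11 are across; that first reaches 11 at t = 5, so at least 9 crossings are needed.
The plan below uses exactly 9 crossings, so it is optimal:
1. 3 gremlins → the warehouse floor.  (the loading dock: 6A 2G; the warehouse floor: 0A 3G)
2. 1 gremlin ← the loading dock.  (the loading dock: 6A 3G; the warehouse floor: 0A 2G)
3. 3 adults → the warehouse floor.  (the loading dock: 3A 3G; the warehouse floor: 3A 2G)
4. 1 adult ← the loading dock.  (the loading dock: 4A 3G; the warehouse floor: 2A 2G)
5. 2 adults and 1 gremlin → the warehouse floor.  (the loading dock: 2A 2G; the warehouse floor: 4A 3G)
6. 1 adult ← the loading dock.  (the loading dock: 3A 2G; the warehouse floor: 3A 3G)
7. 2 adults and 1 gremlin → the warehouse floor.  (the loading dock: 1A 1G; the warehouse floor: 5A 4G)
8. 1 adult ← the loading dock.  (the loading dock: 2A 1G; the warehouse floor: 4A 4G)
9. 2 adults and 1 gremlin → the warehouse floor.  (the loading dock: 0A 0G; the warehouse floor: 6A 5G)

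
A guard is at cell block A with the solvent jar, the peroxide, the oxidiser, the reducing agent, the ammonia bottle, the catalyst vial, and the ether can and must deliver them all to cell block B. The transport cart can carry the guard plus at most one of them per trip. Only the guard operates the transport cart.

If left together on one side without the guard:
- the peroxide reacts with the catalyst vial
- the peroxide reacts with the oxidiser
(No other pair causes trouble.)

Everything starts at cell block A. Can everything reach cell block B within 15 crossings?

Yes

Yes — this plan uses 15 crossings (≤ 15):
1. Guard goes to cell block B with the peroxide.  [cell block A: the ammonia bottle, the catalyst vial, the ether can, the oxidiser, the reducing agent, the solvent jar | cell block B: the peroxide]
2. Guard goes back to cell block A alone.  [cell block A: the ammonia bottle, the catalyst vial, the ether can, the oxidiser, the reducing agent, the solvent jar | cell block B: the peroxide]
3. Guard goes to cell block B with the solvent jar.  [cell block A: the ammonia bottle, the catalyst vial, the ether can, the oxidiser, the reducing agent | cell block B: the peroxide, the solvent jar]
4. Guard goes back to cell block A alone.  [cell block A: the ammonia bottle, the catalyst vial, the ether can, the oxidiser, the reducing agent | cell block B: the peroxide, the solvent jar]
5. Guard goes to cell block B with the oxidiser.  [cell block A: the ammonia bottle, the catalyst vial, the ether can, the reducing agent | cell block B: the oxidiser, the peroxide, the solvent jar]
6. Guard goes back to cell block A with the peroxide.  [cell block A: the ammonia bottle, the catalyst vial, the ether can, the peroxide, the reducing agent | cell block B: the oxidiser, the solvent jar]
7. Guard goes to cell block B with the catalyst vial.  [cell block A: the ammonia bottle, the ether can, the peroxide, the reducing agent | cell block B: the catalyst vial, the oxidiser, the solvent jar]
8. Guard goes back to cell block A alone.  [cell block A: the ammonia bottle, the ether can, the peroxide, the reducing agent | cell block B: the catalyst vial, the oxidiser, the solvent jar]
9. Guard goes to cell block B with the reducing agent.  [cell block A: the ammonia bottle, the ether can, the peroxide | cell block B: the catalyst vial, the oxidiser, the reducing agent, the solvent jar]
10. Guard goes back to cell block A alone.  [cell block A: the ammonia bottle, the ether can, the peroxide | cell block B: the catalyst vial, the oxidiser, the reducing agent, the solvent jar]
11. Guard goes to cell block B with the ammonia bottle.  [cell block A: the ether can, the peroxide | cell block B: the ammonia bottle, the catalyst vial, the oxidiser, the reducing agent, the solvent jar]
12. Guard goes back to cell block A alone.  [cell block A: the ether can, the peroxide | cell block B: the ammonia bottle, the catalyst vial, the oxidiser, the reducing agent, the solvent jar]
13. Guard goes to cell block B with the ether can.  [cell block A: the peroxide | cell block B: the ammonia bottle, the catalyst vial, the ether can, the oxidiser, the reducing agent, the solvent jar]
14. Guard goes back to cell block A alone.  [cell block A: the peroxide | cell block B: the ammonia bottle, the catalyst vial, the ether can, the oxidiser, the reducing agent, the solvent jar]
15. Guard goes to cell block B with the peroxide.  [cell block A: — | cell block B: the ammonia bottle, the catalyst vial, the ether can, the oxidiser, the peroxide, the reducing agent, the solvent jar]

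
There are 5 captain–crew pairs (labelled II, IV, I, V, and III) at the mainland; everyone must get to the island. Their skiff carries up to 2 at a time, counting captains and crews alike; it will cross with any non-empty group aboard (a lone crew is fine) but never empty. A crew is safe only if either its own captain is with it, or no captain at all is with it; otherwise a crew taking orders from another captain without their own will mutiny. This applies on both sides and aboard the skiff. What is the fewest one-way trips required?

Following every safe sequence of crossings from the start, the most of the 10 that can be at the island as the skiff arrives there on crossings 1, 3, 5, 7 is 2, 3, 4, 5 respectively; the best ever achieved is 5 of 10.
From crossing 9 on, no configuration arises that was not already reachable earlier: only 82 distinct safe configurations (who is on which side, and where the skiff is) can ever be reached, none of them has everyone across, and every continuation just revisits them. So no valid plan exists.

impossible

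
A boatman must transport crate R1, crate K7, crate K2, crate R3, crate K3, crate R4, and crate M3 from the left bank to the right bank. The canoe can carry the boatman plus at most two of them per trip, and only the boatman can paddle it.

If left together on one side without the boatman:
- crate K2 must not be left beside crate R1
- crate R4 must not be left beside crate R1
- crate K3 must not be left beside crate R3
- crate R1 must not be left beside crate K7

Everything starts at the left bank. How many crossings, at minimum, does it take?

Counting alone: the boatman can take at most 2 across per trip to the right bank, so moving all 7 needs at least 4 loaded trips out, with a return between consecutive ones — at least 7 crossings.
The plan below uses exactly 7 crossings, so it is optimal:
1. Boatman goes to the right bank with crate R1 and crate R3.  [the left bank: crate K2, crate K3, crate K7, crate M3, crate R4 | the right bank: crate R1, crate R3]
2. Boatman goes back to the left bank alone.  [the left bank: crate K2, crate K3, crate K7, crate M3, crate R4 | the right bank: crate R1, crate R3]
3. Boatman goes to the right bank with crate K2 and crate K7.  [the left bank: crate K3, crate M3, crate R4 | the right bank: crate K2, crate K7, crate R1, crate R3]
4. Boatman goes back to the left bank with crate R1.  [the left bank: crate K3, crate M3, crate R1, crate R4 | the right bank: crate K2, crate K7, crate R3]
5. Boatman goes to the right bank with crate M3 and crate R4.  [the left bank: crate K3, crate R1 | the right bank: crate K2, crate K7, crate M3, crate R3, crate R4]
6. Boatman goes back to the left bank alone.  [the left bank: crate K3, crate R1 | the right bank: crate K2, crate K7, crate M3, crate R3, crate R4]
7. Boatman goes to the right bank with crate K3 and crate R1.  [the left bank: — | the right bank: crate K2, crate K3, crate K7, crate M3, crate R1, crate R3, crate R4]

7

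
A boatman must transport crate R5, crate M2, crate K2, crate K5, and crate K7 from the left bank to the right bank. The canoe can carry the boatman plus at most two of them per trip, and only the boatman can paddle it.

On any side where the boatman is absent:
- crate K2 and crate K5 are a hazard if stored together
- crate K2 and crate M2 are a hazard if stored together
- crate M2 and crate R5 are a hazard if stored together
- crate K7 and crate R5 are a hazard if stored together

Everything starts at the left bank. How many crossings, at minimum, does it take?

7

Counting alone: the boatman can take at most 2 across per trip to the right bank, so moving all 5 needs at least 3 loaded trips out, with a return between consecutive ones — at least 5 crossings.
The safety rule pushes this higher. Following every safe sequence of crossings, the most of the 5 that can be at the right bank as the canoe arrives there on crossing 5 is 4 — never all 5.
So no plan with fewer than 7 crossings exists, and this one achieves 7:
1. Boatman goes to the right bank with crate K2 and crate R5.
2. Boatman goes back to the left bank alone.
3. Boatman goes to the right bank with crate M2.
4. Boatman goes back to the left bank with crate K2 and crate R5.
5. Boatman goes to the right bank with crate K5 and crate K7.
6. Boatman goes back to the left bank alone.
7. Boatman goes to the right bank with crate K2 and crate R5.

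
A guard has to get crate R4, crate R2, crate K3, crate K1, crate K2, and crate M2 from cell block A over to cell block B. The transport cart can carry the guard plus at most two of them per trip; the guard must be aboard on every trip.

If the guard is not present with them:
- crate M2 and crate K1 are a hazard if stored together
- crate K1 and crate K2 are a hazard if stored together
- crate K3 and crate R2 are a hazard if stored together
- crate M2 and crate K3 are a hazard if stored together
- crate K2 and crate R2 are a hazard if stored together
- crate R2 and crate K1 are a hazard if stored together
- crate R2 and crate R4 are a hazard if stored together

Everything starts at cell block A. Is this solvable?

No

Whatever the first load, the items left behind include a forbidden pair without the guard. No opening move is safe, so no plan exists.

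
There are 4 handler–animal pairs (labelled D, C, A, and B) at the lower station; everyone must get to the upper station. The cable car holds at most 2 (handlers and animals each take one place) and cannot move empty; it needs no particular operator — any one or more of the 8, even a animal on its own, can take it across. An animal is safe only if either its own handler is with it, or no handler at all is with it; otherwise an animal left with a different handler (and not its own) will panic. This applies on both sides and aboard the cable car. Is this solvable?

No

Following every safe sequence of crossings from the start, the most of the 8 that can be at the upper station as the cable car arrives there on crossings 1, 3, 5 is 2, 3, 4 respectively; the best ever achieved is 4 of 8.
From crossing 7 on, no configuration arises that was not already reachable earlier: only 44 distinct safe configurations (who is on which side, and where the cable car is) can ever be reached, none of them has everyone across, and every continuation just revisits them. So no valid plan exists.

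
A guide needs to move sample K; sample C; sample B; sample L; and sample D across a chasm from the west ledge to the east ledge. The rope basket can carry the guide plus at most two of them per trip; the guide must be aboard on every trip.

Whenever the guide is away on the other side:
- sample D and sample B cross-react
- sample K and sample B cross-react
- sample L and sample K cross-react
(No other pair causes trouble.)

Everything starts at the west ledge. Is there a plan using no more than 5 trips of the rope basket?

Yes — this plan uses 5 crossings (≤ 5):
1. Guide goes to the east ledge with sample B and sample K.
2. Guide goes back to the west ledge with sample K.
3. Guide goes to the east ledge with sample C and sample L.
4. Guide goes back to the west ledge alone.
5. Guide goes to the east ledge with sample D and sample K.

Yes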